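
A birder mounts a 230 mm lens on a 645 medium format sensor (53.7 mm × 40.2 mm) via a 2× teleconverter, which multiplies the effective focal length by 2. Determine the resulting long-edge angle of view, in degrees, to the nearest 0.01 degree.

Effective focal length f = 230 × 2 = 460 mm.
α = 2·arctan(53.7 / (2 × 460)) = 2·arctan(0.05837) ≈ 6.6811°.

6.68°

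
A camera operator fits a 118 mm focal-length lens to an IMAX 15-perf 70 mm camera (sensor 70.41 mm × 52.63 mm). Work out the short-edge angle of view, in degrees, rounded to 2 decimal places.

Angle of view α = 2·arctan(h/2f) with h = 52.63 mm and f = 118 mm.
h/2f = 0.22301; arctan(0.22301) ≈ 12.5717°, so α ≈ 25.1435°.

25.14°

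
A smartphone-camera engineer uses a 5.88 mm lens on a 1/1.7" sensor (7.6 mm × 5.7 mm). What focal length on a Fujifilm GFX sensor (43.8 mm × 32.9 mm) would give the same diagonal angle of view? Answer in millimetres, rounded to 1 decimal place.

Sensor diagonal = √(7.6² + 5.7²) = √90.2500 ≈ 9.5000 mm.
Sensor diagonal = √(43.8² + 32.9²) = √3000.8500 ≈ 54.7800 mm.
Equal angle of view means equal diagonal/f ratio, so f₂ = f₁ · (diagonal₂/diagonal₁) = 5.88 × 54.7800/9.5000.
f₂ = 5.88 × 5.76632 ≈ 33.906 mm.

33.9 mm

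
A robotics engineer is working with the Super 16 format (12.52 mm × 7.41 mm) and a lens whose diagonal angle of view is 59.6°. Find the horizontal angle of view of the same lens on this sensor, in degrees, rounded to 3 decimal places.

Sensor diagonal = √(12.52² + 7.41²) = √211.6585 ≈ 14.5485 mm.
From the diagonal AOV: f = 14.5485 / (2·tan(29.8°)) = 14.5485 / 1.14541 ≈ 12.7015 mm.
Horizontal AOV = 2·arctan(12.52 / (2 × 12.7015)) = 2·arctan(0.49285) ≈ 52.4731°.

52.473°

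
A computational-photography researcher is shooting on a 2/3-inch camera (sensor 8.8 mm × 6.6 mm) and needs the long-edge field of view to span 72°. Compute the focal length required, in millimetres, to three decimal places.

6.056 mm

From α = 2·arctan(w/2f) we get f = w / (2·tan(α/2)).
With w = 8.8 mm and α/2 = 36°, tan(α/2) ≈ 0.72654, so f ≈ 8.8 / 1.45309 ≈ 6.0561 mm.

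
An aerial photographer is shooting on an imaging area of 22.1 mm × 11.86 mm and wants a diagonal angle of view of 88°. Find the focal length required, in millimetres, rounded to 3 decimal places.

Sensor diagonal = √(22.1² + 11.86²) = √629.0696 ≈ 25.0813 mm.
From α = 2·arctan(d/2f) we get f = d / (2·tan(α/2)).
With d = 25.0813 mm and α/2 = 44°, tan(α/2) ≈ 0.96569, so f ≈ 25.0813 / 1.93138 ≈ 12.9862 mm.

12.986 mm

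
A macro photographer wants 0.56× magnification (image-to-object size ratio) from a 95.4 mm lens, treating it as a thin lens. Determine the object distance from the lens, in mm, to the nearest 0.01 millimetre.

265.76 mm

With m = dᵢ/dₒ and 1/f = 1/dₒ + 1/dᵢ, substituting dᵢ = m·dₒ gives 1/f = (1 + 1/m)/dₒ, hence dₒ = f·(1 + 1/m).
dₒ = 95.4 × (1 + 1/0.56) = 95.4 × 2.78571 ≈ 265.757 mm.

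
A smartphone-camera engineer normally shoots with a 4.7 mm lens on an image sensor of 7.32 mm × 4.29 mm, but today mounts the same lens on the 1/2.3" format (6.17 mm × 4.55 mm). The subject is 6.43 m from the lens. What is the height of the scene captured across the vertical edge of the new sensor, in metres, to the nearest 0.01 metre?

6.22 m

The focal length stays 4.7 mm; the relevant sensor dimension is now h = 4.55 mm. Object distance dₒ = 6.43 m = 6430 mm.
Thin-lens field height W = h·(dₒ − f)/f = 4.55 × (6430 − 4.7)/4.7 ≈ 6220.237 mm = 6.22024 m.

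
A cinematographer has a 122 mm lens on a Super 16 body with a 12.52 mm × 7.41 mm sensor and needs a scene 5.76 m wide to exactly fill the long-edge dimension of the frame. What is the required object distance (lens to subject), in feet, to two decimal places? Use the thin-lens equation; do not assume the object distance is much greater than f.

W: 5.76 m = 5760 mm.
Magnification m = w/W = dᵢ/dₒ; combined with 1/f = 1/dₒ + 1/dᵢ this gives dₒ = f·(1 + W/w).
dₒ = 122 mm × (1 + 5760/12.52) = 122 × 461.0639 ≈ 56249.796 mm = 56249.796/304.8 ft = 184.547 ft.

184.55 ft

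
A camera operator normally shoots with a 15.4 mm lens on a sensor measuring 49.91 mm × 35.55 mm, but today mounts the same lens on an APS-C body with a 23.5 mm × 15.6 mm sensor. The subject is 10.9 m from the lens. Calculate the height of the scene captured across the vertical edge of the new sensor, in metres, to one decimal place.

The focal length stays 15.4 mm; the relevant sensor dimension is now h = 15.6 mm. Object distance dₒ = 10.9 m = 10900 mm.
Thin-lens field height W = h·(dₒ − f)/f = 15.6 × (10900 − 15.4)/15.4 ≈ 11025.958 mm = 11.026 m.

11.0 m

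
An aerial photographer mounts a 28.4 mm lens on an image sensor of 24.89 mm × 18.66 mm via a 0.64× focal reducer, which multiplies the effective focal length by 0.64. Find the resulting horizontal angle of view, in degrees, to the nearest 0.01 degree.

68.80°

Effective focal length f = 28.4 × 0.64 = 18.176 mm.
α = 2·arctan(24.89 / (2 × 18.176)) = 2·arctan(0.68469) ≈ 68.7984°.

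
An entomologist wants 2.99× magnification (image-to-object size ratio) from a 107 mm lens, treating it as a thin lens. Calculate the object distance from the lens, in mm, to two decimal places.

142.79 mm

With m = dᵢ/dₒ and 1/f = 1/dₒ + 1/dᵢ, substituting dᵢ = m·dₒ gives 1/f = (1 + 1/m)/dₒ, hence dₒ = f·(1 + 1/m).
dₒ = 107 × (1 + 1/2.99) = 107 × 1.33445 ≈ 142.786 mm.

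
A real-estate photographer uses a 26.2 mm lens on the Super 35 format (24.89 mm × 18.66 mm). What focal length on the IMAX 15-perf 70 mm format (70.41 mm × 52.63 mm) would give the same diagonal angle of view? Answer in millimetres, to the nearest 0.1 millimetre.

Sensor diagonal = √(24.89² + 18.66²) = √967.7077 ≈ 31.1080 mm.
Sensor diagonal = √(70.41² + 52.63²) = √7727.4850 ≈ 87.9061 mm.
Equal angle of view means equal diagonal/f ratio, so f₂ = f₁ · (diagonal₂/diagonal₁) = 26.2 × 87.9061/31.1080.
f₂ = 26.2 × 2.82584 ≈ 74.037 mm.

74.0 mm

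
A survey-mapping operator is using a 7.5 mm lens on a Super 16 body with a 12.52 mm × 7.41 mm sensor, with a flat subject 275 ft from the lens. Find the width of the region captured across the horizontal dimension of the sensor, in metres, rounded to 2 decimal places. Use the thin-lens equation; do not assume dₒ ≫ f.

dₒ: 275 ft × 304.8 mm/ft = 83820.00 mm.
Similar triangles through the lens centre give W/dₒ = w/dᵢ; with 1/f = 1/dₒ + 1/dᵢ this gives W = w·(dₒ − f)/f.
W = 12.52 mm × (83820 − 7.5) / 7.5 = 12.52 × 11174.9996 ≈ 139910.996 mm = 139.911 m.

139.91 m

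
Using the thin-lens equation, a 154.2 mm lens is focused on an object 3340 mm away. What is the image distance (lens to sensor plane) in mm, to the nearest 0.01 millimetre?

161.66 mm

1/dᵢ = 1/f − 1/dₒ = 1/154.2 − 1/3340 = 0.0061857 mm⁻¹.
dᵢ = 1/0.0061857 ≈ 161.6636 mm.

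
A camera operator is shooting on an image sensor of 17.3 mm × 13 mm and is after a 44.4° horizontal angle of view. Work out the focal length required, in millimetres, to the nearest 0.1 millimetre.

21.2 mm

From α = 2·arctan(w/2f) we get f = w / (2·tan(α/2)).
With w = 17.3 mm and α/2 = 22.2°, tan(α/2) ≈ 0.40809, so f ≈ 17.3 / 0.81618 ≈ 21.1962 mm.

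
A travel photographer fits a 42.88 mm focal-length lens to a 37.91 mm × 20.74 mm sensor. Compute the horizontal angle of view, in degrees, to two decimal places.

47.70°

Angle of view α = 2·arctan(w/2f) with w = 37.91 mm and f = 42.88 mm.
w/2f = 0.44205; arctan(0.44205) ≈ 23.8477°, so α ≈ 47.6954°.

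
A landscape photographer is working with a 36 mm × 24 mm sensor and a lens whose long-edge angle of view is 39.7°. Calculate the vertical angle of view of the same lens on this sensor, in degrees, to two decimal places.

27.06°

From the long-edge AOV: f = 36 / (2·tan(19.85°)) = 36 / 0.72202 ≈ 49.8604 mm.
Vertical AOV = 2·arctan(24 / (2 × 49.8604)) = 2·arctan(0.24067) ≈ 27.0643°.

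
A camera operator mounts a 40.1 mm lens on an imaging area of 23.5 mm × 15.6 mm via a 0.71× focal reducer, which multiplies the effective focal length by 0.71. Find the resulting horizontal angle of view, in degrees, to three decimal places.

Effective focal length f = 40.1 × 0.71 = 28.471 mm.
α = 2·arctan(23.5 / (2 × 28.471)) = 2·arctan(0.41270) ≈ 44.8519°.

44.852°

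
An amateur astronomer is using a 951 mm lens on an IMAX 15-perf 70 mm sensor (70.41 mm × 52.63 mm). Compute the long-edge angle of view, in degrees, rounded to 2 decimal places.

Angle of view α = 2·arctan(w/2f) with w = 70.41 mm and f = 951 mm.
w/2f = 0.03702; arctan(0.03702) ≈ 2.1201°, so α ≈ 4.2401°.

4.24°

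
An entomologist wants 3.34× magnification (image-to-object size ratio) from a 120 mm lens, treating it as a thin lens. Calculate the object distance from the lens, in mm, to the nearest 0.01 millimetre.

With m = dᵢ/dₒ and 1/f = 1/dₒ + 1/dᵢ, substituting dᵢ = m·dₒ gives 1/f = (1 + 1/m)/dₒ, hence dₒ = f·(1 + 1/m).
dₒ = 120 × (1 + 1/3.34) = 120 × 1.29940 ≈ 155.928 mm.

155.93 mm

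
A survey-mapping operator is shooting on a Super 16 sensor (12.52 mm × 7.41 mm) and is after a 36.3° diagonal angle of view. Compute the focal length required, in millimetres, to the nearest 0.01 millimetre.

Sensor diagonal = √(12.52² + 7.41²) = √211.6585 ≈ 14.5485 mm.
From α = 2·arctan(d/2f) we get f = d / (2·tan(α/2)).
With d = 14.5485 mm and α/2 = 18.15°, tan(α/2) ≈ 0.32782, so f ≈ 14.5485 / 0.65563 ≈ 22.1900 mm.

22.19 mm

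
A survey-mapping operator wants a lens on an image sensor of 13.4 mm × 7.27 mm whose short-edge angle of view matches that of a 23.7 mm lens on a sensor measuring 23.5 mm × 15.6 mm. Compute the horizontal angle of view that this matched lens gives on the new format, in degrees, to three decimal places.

Equal short-edge AOV ⇒ f₂ = f₁ · 7.27/15.6 = 23.7 × 0.46603 ≈ 11.0448 mm.
Horizontal AOV on the new format = 2·arctan(13.4 / (2 × 11.0448)) = 2·arctan(0.60662) ≈ 62.4837°.

62.484°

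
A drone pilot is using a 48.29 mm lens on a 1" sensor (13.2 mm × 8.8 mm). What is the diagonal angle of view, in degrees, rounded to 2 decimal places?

Sensor diagonal = √(13.2² + 8.8²) = √251.6800 ≈ 15.8644 mm.
Angle of view α = 2·arctan(d/2f) with d = 15.8644 mm and f = 48.29 mm.
d/2f = 0.16426; arctan(0.16426) ≈ 9.3282°, so α ≈ 18.6564°.

18.66°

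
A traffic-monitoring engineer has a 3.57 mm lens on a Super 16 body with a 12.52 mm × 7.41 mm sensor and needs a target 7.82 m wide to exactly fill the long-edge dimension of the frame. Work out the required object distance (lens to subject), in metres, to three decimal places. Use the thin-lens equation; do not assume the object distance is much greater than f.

W: 7.82 m = 7820 mm.
Magnification m = w/W = dᵢ/dₒ; combined with 1/f = 1/dₒ + 1/dᵢ this gives dₒ = f·(1 + W/w).
dₒ = 3.57 mm × (1 + 7820/12.52) = 3.57 × 625.6006 ≈ 2233.394 mm = 2.23339 m.

2.233 m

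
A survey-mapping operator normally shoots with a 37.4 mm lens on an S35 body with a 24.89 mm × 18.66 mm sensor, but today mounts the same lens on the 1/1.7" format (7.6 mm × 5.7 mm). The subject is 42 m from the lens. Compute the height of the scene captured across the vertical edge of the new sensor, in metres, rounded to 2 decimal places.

The focal length stays 37.4 mm; the relevant sensor dimension is now h = 5.7 mm. Object distance dₒ = 42 m = 42000 mm.
Thin-lens field height W = h·(dₒ − f)/f = 5.7 × (42000 − 37.4)/37.4 ≈ 6395.370 mm = 6.39537 m.

6.40 m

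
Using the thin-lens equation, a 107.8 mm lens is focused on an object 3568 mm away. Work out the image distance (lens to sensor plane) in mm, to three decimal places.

1/dᵢ = 1/f − 1/dₒ = 1/107.8 − 1/3568 = 0.0089962 mm⁻¹.
dᵢ = 1/0.0089962 ≈ 111.1584 mm.

111.158 mm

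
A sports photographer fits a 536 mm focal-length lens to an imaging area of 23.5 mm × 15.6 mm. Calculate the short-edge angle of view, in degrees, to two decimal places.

1.67°

Angle of view α = 2·arctan(h/2f) with h = 15.6 mm and f = 536 mm.
h/2f = 0.01455; arctan(0.01455) ≈ 0.8337°, so α ≈ 1.6674°.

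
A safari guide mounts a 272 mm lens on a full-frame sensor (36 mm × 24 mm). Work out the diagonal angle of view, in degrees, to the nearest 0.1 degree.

9.1°

Sensor diagonal = √(36² + 24²) = √1872.0000 ≈ 43.2666 mm.
Angle of view α = 2·arctan(d/2f) with d = 43.2666 mm and f = 272 mm.
d/2f = 0.07953; arctan(0.07953) ≈ 4.5474°, so α ≈ 9.0948°.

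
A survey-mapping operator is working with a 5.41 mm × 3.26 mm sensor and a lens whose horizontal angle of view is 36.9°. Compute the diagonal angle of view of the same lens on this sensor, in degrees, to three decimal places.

42.563°

From the horizontal AOV: f = 5.41 / (2·tan(18.45°)) = 5.41 / 0.66725 ≈ 8.1079 mm.
Sensor diagonal = √(5.41² + 3.26²) = √39.8957 ≈ 6.3163 mm.
Diagonal AOV = 2·arctan(6.3163 / (2 × 8.1079)) = 2·arctan(0.38952) ≈ 42.5634°.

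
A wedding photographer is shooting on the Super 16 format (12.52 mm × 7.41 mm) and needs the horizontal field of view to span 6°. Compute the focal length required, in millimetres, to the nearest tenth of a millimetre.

119.4 mm

From α = 2·arctan(w/2f) we get f = w / (2·tan(α/2)).
With w = 12.52 mm and α/2 = 3°, tan(α/2) ≈ 0.05241, so f ≈ 12.52 / 0.10482 ≈ 119.4479 mm.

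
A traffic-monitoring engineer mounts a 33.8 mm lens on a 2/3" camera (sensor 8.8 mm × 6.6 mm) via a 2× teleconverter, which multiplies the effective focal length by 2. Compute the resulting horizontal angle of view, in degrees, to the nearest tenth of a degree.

Effective focal length f = 33.8 × 2 = 67.6 mm.
α = 2·arctan(8.8 / (2 × 67.6)) = 2·arctan(0.06509) ≈ 7.4481°.

7.4°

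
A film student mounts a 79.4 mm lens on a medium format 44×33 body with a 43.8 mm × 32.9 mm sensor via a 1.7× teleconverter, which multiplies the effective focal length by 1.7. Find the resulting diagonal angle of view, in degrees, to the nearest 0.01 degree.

22.94°

Effective focal length f = 79.4 × 1.7 = 134.98 mm.
Sensor diagonal = √(43.8² + 32.9²) = √3000.8500 ≈ 54.7800 mm.
α = 2·arctan(54.780 / (2 × 134.98)) = 2·arctan(0.20292) ≈ 22.9413°.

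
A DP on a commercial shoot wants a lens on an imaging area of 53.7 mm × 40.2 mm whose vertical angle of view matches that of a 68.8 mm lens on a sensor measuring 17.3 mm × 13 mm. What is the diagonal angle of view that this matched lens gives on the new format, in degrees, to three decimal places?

17.918°

Equal vertical AOV ⇒ f₂ = f₁ · 40.2/13 = 68.8 × 3.09231 ≈ 212.7508 mm.
Sensor diagonal = √(53.7² + 40.2²) = √4499.7300 ≈ 67.0800 mm.
Diagonal AOV on the new format = 2·arctan(67.0800 / (2 × 212.7508)) = 2·arctan(0.15765) ≈ 17.9178°.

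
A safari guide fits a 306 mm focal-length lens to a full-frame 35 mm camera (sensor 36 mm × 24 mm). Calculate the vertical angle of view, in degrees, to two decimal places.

Angle of view α = 2·arctan(h/2f) with h = 24 mm and f = 306 mm.
h/2f = 0.03922; arctan(0.03922) ≈ 2.2457°, so α ≈ 4.4915°.

4.49°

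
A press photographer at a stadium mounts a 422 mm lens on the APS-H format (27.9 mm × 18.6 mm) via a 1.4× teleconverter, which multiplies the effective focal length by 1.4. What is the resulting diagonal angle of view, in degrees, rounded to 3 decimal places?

3.251°

Effective focal length f = 422 × 1.4 = 590.8 mm.
Sensor diagonal = √(27.9² + 18.6²) = √1124.3700 ≈ 33.5316 mm.
α = 2·arctan(33.532 / (2 × 590.8)) = 2·arctan(0.02838) ≈ 3.2510°.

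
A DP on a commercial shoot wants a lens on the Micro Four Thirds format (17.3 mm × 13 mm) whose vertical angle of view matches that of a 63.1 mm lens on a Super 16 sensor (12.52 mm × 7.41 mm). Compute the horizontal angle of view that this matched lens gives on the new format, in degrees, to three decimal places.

8.936°

Equal vertical AOV ⇒ f₂ = f₁ · 13/7.41 = 63.1 × 1.75439 ≈ 110.7018 mm.
Horizontal AOV on the new format = 2·arctan(17.3 / (2 × 110.7018)) = 2·arctan(0.07814) ≈ 8.9358°.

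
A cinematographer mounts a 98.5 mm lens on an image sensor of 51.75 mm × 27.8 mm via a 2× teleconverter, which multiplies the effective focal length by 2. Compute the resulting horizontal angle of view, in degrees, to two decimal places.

14.97°

Effective focal length f = 98.5 × 2 = 197 mm.
α = 2·arctan(51.75 / (2 × 197)) = 2·arctan(0.13135) ≈ 14.9654°.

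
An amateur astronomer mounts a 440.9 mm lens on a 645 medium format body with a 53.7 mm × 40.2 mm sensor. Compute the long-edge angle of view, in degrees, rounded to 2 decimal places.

6.97°

Angle of view α = 2·arctan(w/2f) with w = 53.7 mm and f = 440.9 mm.
w/2f = 0.06090; arctan(0.06090) ≈ 3.4849°, so α ≈ 6.9698°.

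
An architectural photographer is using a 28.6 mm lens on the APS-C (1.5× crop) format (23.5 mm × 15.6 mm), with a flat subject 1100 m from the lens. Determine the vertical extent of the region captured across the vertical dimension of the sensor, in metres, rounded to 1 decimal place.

dₒ: 1100 m = 1.1e+06 mm.
Similar triangles through the lens centre give W/dₒ = h/dᵢ; with 1/f = 1/dₒ + 1/dᵢ this gives W = h·(dₒ − f)/f.
W = 15.6 mm × (1.1e+06 − 28.6) / 28.6 = 15.6 × 38460.5385 ≈ 599984.400 mm = 599.984 m.

600.0 m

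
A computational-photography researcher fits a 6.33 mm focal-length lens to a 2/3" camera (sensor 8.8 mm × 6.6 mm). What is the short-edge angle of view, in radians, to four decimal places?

0.9611 rad

Angle of view α = 2·arctan(h/2f) with h = 6.6 mm and f = 6.33 mm.
h/2f = 0.52133; arctan(0.52133) ≈ 0.4806 rad, so α ≈ 0.9611 rad.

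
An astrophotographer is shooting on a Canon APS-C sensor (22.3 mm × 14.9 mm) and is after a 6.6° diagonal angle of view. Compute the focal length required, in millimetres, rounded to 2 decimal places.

Sensor diagonal = √(22.3² + 14.9²) = √719.3000 ≈ 26.8198 mm.
From α = 2·arctan(d/2f) we get f = d / (2·tan(α/2)).
With d = 26.8198 mm and α/2 = 3.3°, tan(α/2) ≈ 0.05766, so f ≈ 26.8198 / 0.11532 ≈ 232.5697 mm.

232.57 mm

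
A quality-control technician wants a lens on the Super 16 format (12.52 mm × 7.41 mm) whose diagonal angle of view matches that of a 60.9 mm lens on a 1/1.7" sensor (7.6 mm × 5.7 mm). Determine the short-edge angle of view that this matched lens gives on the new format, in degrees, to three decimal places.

4.550°

Sensor diagonal = √(7.6² + 5.7²) = √90.2500 ≈ 9.5000 mm.
Sensor diagonal = √(12.52² + 7.41²) = √211.6585 ≈ 14.5485 mm.
Equal diagonal AOV ⇒ f₂ = f₁ · 14.5485/9.5000 = 60.9 × 1.53142 ≈ 93.2635 mm.
Short-edge AOV on the new format = 2·arctan(7.41 / (2 × 93.2635)) = 2·arctan(0.03973) ≈ 4.5499°.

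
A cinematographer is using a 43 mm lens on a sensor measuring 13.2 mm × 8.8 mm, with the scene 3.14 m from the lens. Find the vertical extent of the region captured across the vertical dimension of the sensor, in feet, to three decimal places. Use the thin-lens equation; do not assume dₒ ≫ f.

2.079 ft

dₒ: 3.14 m = 3140 mm.
Similar triangles through the lens centre give W/dₒ = h/dᵢ; with 1/f = 1/dₒ + 1/dᵢ this gives W = h·(dₒ − f)/f.
W = 8.8 mm × (3140 − 43) / 43 = 8.8 × 72.0233 ≈ 633.805 mm = 633.805/304.8 ft = 2.07941 ft.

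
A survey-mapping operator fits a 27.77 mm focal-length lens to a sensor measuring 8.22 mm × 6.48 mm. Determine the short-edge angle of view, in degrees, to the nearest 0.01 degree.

Angle of view α = 2·arctan(h/2f) with h = 6.48 mm and f = 27.77 mm.
h/2f = 0.11667; arctan(0.11667) ≈ 6.6548°, so α ≈ 13.3095°.

13.31°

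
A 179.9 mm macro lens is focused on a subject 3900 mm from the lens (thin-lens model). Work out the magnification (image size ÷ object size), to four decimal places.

Thin lens: 1/f = 1/dₒ + 1/dᵢ → 1/dᵢ = 1/179.9 − 1/3900 = 0.0053022 mm⁻¹, so dᵢ ≈ 188.5998 mm.
Magnification m = dᵢ/dₒ = 188.5998/3900 ≈ 0.04836.

0.0484×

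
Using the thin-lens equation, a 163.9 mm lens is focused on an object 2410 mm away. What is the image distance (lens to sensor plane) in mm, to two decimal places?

1/dᵢ = 1/f − 1/dₒ = 1/163.9 − 1/2410 = 0.0056863 mm⁻¹.
dᵢ = 1/0.0056863 ≈ 175.8599 mm.

175.86 mm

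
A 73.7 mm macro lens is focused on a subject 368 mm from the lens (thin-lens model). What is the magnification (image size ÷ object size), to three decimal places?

0.250×

Thin lens: 1/f = 1/dₒ + 1/dᵢ → 1/dᵢ = 1/73.7 − 1/368 = 0.0108511 mm⁻¹, so dᵢ ≈ 92.1563 mm.
Magnification m = dᵢ/dₒ = 92.1563/368 ≈ 0.25042.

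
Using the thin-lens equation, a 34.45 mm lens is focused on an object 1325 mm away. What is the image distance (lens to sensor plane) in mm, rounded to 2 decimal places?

35.37 mm

1/dᵢ = 1/f − 1/dₒ = 1/34.45 − 1/1325 = 0.0282729 mm⁻¹.
dᵢ = 1/0.0282729 ≈ 35.3696 mm.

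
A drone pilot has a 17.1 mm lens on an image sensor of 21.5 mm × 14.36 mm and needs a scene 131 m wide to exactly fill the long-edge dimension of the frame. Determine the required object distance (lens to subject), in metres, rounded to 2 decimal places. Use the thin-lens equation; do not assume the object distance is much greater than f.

104.21 m

W: 131 m = 131000 mm.
Magnification m = w/W = dᵢ/dₒ; combined with 1/f = 1/dₒ + 1/dᵢ this gives dₒ = f·(1 + W/w).
dₒ = 17.1 mm × (1 + 131000/21.5) = 17.1 × 6094.0233 ≈ 104207.798 mm = 104.208 m.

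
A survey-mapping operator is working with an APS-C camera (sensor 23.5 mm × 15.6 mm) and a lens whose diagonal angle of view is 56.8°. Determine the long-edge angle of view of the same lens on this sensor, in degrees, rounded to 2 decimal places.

Sensor diagonal = √(23.5² + 15.6²) = √795.6100 ≈ 28.2066 mm.
From the diagonal AOV: f = 28.2066 / (2·tan(28.4°)) = 28.2066 / 1.08140 ≈ 26.0835 mm.
Long-edge AOV = 2·arctan(23.5 / (2 × 26.0835)) = 2·arctan(0.45048) ≈ 48.5009°.

48.50°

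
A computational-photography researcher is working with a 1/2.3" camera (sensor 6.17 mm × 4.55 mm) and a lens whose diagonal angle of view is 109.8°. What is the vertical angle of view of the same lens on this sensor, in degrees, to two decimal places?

80.36°

Sensor diagonal = √(6.17² + 4.55²) = √58.7714 ≈ 7.6663 mm.
From the diagonal AOV: f = 7.6663 / (2·tan(54.9°)) = 7.6663 / 2.84571 ≈ 2.6940 mm.
Vertical AOV = 2·arctan(4.55 / (2 × 2.6940)) = 2·arctan(0.84448) ≈ 80.3608°.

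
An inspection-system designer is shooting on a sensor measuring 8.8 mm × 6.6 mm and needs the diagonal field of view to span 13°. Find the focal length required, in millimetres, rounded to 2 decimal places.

Sensor diagonal = √(8.8² + 6.6²) = √121.0000 ≈ 11.0000 mm.
From α = 2·arctan(d/2f) we get f = d / (2·tan(α/2)).
With d = 11.0000 mm and α/2 = 6.5°, tan(α/2) ≈ 0.11394, so f ≈ 11.0000 / 0.22787 ≈ 48.2729 mm.

48.27 mm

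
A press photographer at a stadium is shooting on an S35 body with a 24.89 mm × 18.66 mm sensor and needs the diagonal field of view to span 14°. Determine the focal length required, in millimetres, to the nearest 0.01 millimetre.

Sensor diagonal = √(24.89² + 18.66²) = √967.7077 ≈ 31.1080 mm.
From α = 2·arctan(d/2f) we get f = d / (2·tan(α/2)).
With d = 31.1080 mm and α/2 = 7°, tan(α/2) ≈ 0.12278, so f ≈ 31.1080 / 0.24557 ≈ 126.6772 mm.

126.68 mm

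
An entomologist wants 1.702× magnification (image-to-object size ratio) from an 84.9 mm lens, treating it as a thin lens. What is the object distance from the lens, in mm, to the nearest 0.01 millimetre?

134.78 mm

With m = dᵢ/dₒ and 1/f = 1/dₒ + 1/dᵢ, substituting dᵢ = m·dₒ gives 1/f = (1 + 1/m)/dₒ, hence dₒ = f·(1 + 1/m).
dₒ = 84.9 × (1 + 1/1.702) = 84.9 × 1.58754 ≈ 134.782 mm.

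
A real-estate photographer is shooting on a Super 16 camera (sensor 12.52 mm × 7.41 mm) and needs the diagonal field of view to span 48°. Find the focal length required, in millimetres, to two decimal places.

16.34 mm

Sensor diagonal = √(12.52² + 7.41²) = √211.6585 ≈ 14.5485 mm.
From α = 2·arctan(d/2f) we get f = d / (2·tan(α/2)).
With d = 14.5485 mm and α/2 = 24°, tan(α/2) ≈ 0.44523, so f ≈ 14.5485 / 0.89046 ≈ 16.3382 mm.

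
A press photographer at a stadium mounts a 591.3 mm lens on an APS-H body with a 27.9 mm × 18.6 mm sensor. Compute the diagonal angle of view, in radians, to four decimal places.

0.0567 rad

Sensor diagonal = √(27.9² + 18.6²) = √1124.3700 ≈ 33.5316 mm.
Angle of view α = 2·arctan(d/2f) with d = 33.5316 mm and f = 591.3 mm.
d/2f = 0.02835; arctan(0.02835) ≈ 0.0283 rad, so α ≈ 0.0567 rad.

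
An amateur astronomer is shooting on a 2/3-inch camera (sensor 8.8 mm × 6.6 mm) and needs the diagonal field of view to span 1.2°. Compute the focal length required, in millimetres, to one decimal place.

Sensor diagonal = √(8.8² + 6.6²) = √121.0000 ≈ 11.0000 mm.
From α = 2·arctan(d/2f) we get f = d / (2·tan(α/2)).
With d = 11.0000 mm and α/2 = 0.6°, tan(α/2) ≈ 0.01047, so f ≈ 11.0000 / 0.02094 ≈ 525.1921 mm.

525.2 mm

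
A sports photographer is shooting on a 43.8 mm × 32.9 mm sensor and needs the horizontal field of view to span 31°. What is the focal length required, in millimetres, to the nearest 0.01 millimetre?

78.97 mm

From α = 2·arctan(w/2f) we get f = w / (2·tan(α/2)).
With w = 43.8 mm and α/2 = 15.5°, tan(α/2) ≈ 0.27732, so f ≈ 43.8 / 0.55465 ≈ 78.9688 mm.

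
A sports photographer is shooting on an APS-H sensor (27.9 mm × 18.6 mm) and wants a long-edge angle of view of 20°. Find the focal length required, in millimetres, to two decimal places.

From α = 2·arctan(w/2f) we get f = w / (2·tan(α/2)).
With w = 27.9 mm and α/2 = 10°, tan(α/2) ≈ 0.17633, so f ≈ 27.9 / 0.35265 ≈ 79.1144 mm.

79.11 mm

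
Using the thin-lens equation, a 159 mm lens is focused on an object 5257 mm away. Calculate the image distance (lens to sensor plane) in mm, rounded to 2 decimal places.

1/dᵢ = 1/f − 1/dₒ = 1/159 − 1/5257 = 0.0060991 mm⁻¹.
dᵢ = 1/0.0060991 ≈ 163.9590 mm.

163.96 mm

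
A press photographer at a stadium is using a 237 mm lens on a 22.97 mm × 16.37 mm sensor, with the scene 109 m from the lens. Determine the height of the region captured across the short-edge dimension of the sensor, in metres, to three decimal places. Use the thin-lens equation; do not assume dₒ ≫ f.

dₒ: 109 m = 109000 mm.
Similar triangles through the lens centre give W/dₒ = h/dᵢ; with 1/f = 1/dₒ + 1/dᵢ this gives W = h·(dₒ − f)/f.
W = 16.37 mm × (109000 − 237) / 237 = 16.37 × 458.9156 ≈ 7512.449 mm = 7.51245 m.

7.512 m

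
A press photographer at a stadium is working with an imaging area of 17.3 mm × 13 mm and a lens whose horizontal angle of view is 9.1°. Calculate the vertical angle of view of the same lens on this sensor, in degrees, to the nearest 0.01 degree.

From the horizontal AOV: f = 17.3 / (2·tan(4.55°)) = 17.3 / 0.15916 ≈ 108.6959 mm.
Vertical AOV = 2·arctan(13 / (2 × 108.6959)) = 2·arctan(0.05980) ≈ 6.8444°.

6.84°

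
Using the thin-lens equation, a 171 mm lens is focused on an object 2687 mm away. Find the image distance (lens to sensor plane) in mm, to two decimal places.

182.62 mm

1/dᵢ = 1/f − 1/dₒ = 1/171 − 1/2687 = 0.0054758 mm⁻¹.
dᵢ = 1/0.0054758 ≈ 182.6220 mm.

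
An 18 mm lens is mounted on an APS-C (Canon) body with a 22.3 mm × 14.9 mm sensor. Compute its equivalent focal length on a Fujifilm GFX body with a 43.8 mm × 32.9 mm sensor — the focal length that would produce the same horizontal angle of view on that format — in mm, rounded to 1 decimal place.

35.4 mm

Equal angle of view means equal width/f ratio, so f₂ = f₁ · (width₂/width₁) = 18 × 43.8/22.3.
f₂ = 18 × 1.96413 ≈ 35.354 mm.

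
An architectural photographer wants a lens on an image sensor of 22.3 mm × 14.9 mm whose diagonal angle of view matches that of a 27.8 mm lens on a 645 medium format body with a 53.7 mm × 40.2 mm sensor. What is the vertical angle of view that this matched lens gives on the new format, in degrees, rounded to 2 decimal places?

Sensor diagonal = √(53.7² + 40.2²) = √4499.7300 ≈ 67.0800 mm.
Sensor diagonal = √(22.3² + 14.9²) = √719.3000 ≈ 26.8198 mm.
Equal diagonal AOV ⇒ f₂ = f₁ · 26.8198/67.0800 = 27.8 × 0.39982 ≈ 11.1149 mm.
Vertical AOV on the new format = 2·arctan(14.9 / (2 × 11.1149)) = 2·arctan(0.67027) ≈ 67.6655°.

67.67°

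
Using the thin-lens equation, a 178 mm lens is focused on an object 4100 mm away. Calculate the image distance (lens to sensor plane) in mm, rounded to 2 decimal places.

1/dᵢ = 1/f − 1/dₒ = 1/178 − 1/4100 = 0.0053741 mm⁻¹.
dᵢ = 1/0.0053741 ≈ 186.0785 mm.

186.08 mm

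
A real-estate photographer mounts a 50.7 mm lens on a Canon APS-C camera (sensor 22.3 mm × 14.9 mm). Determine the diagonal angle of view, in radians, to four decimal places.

0.5171 rad

Sensor diagonal = √(22.3² + 14.9²) = √719.3000 ≈ 26.8198 mm.
Angle of view α = 2·arctan(d/2f) with d = 26.8198 mm and f = 50.7 mm.
d/2f = 0.26449; arctan(0.26449) ≈ 0.2586 rad, so α ≈ 0.5171 rad.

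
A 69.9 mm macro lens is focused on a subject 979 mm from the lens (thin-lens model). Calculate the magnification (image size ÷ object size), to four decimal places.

0.0769×

Thin lens: 1/f = 1/dₒ + 1/dᵢ → 1/dᵢ = 1/69.9 − 1/979 = 0.0132847 mm⁻¹, so dᵢ ≈ 75.2746 mm.
Magnification m = dᵢ/dₒ = 75.2746/979 ≈ 0.07689.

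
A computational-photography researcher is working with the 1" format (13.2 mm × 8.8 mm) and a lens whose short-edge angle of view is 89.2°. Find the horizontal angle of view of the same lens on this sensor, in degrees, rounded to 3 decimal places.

From the short-edge AOV: f = 8.8 / (2·tan(44.6°)) = 8.8 / 1.97227 ≈ 4.4619 mm.
Horizontal AOV = 2·arctan(13.2 / (2 × 4.4619)) = 2·arctan(1.47920) ≈ 111.8794°.

111.879°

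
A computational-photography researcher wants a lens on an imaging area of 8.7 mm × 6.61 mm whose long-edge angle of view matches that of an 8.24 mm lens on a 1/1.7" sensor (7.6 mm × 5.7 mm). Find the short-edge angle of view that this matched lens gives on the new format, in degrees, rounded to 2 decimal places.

Equal long-edge AOV ⇒ f₂ = f₁ · 8.7/7.6 = 8.24 × 1.14474 ≈ 9.4326 mm.
Short-edge AOV on the new format = 2·arctan(6.61 / (2 × 9.4326)) = 2·arctan(0.35038) ≈ 38.6188°.

38.62°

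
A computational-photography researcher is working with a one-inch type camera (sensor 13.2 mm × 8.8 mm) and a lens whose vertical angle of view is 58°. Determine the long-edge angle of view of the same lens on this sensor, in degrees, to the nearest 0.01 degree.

From the vertical AOV: f = 8.8 / (2·tan(29°)) = 8.8 / 1.10862 ≈ 7.9378 mm.
Long-edge AOV = 2·arctan(13.2 / (2 × 7.9378)) = 2·arctan(0.83146) ≈ 79.4846°.

79.48°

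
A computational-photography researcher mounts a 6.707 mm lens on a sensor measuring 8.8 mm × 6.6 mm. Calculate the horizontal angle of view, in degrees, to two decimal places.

Angle of view α = 2·arctan(w/2f) with w = 8.8 mm and f = 6.707 mm.
w/2f = 0.65603; arctan(0.65603) ≈ 33.2661°, so α ≈ 66.5322°.

66.53°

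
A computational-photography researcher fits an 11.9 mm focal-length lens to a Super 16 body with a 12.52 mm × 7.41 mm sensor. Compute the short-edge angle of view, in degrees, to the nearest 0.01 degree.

34.59°

Angle of view α = 2·arctan(h/2f) with h = 7.41 mm and f = 11.9 mm.
h/2f = 0.31134; arctan(0.31134) ≈ 17.2937°, so α ≈ 34.5874°.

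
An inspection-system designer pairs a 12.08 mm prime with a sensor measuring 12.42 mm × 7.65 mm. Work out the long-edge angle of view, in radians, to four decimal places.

0.9497 rad

Angle of view α = 2·arctan(w/2f) with w = 12.42 mm and f = 12.08 mm.
w/2f = 0.51407; arctan(0.51407) ≈ 0.4748 rad, so α ≈ 0.9497 rad.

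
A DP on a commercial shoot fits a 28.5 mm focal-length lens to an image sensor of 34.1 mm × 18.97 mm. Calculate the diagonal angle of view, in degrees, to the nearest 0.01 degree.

Sensor diagonal = √(34.1² + 18.97²) = √1522.6709 ≈ 39.0214 mm.
Angle of view α = 2·arctan(d/2f) with d = 39.0214 mm and f = 28.5 mm.
d/2f = 0.68459; arctan(0.68459) ≈ 34.3950°, so α ≈ 68.7900°.

68.79°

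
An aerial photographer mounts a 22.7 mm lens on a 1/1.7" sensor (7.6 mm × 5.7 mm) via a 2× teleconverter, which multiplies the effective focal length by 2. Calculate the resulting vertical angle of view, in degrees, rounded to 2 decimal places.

7.18°

Effective focal length f = 22.7 × 2 = 45.4 mm.
α = 2·arctan(5.7 / (2 × 45.4)) = 2·arctan(0.06278) ≈ 7.1841°.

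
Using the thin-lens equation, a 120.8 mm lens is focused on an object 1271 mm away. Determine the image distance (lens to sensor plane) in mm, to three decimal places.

1/dᵢ = 1/f − 1/dₒ = 1/120.8 − 1/1271 = 0.0074914 mm⁻¹.
dᵢ = 1/0.0074914 ≈ 133.4870 mm.

133.487 mm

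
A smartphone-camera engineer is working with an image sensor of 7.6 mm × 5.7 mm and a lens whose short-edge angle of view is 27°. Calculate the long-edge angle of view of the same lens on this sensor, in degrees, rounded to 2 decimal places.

35.50°

From the short-edge AOV: f = 5.7 / (2·tan(13.5°)) = 5.7 / 0.48016 ≈ 11.8711 mm.
Long-edge AOV = 2·arctan(7.6 / (2 × 11.8711)) = 2·arctan(0.32011) ≈ 35.5003°.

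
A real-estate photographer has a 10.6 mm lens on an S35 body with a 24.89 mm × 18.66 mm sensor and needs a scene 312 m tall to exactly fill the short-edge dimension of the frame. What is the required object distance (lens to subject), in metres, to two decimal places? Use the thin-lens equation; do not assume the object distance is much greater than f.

177.25 m

W: 312 m = 312000 mm.
Magnification m = h/W = dᵢ/dₒ; combined with 1/f = 1/dₒ + 1/dᵢ this gives dₒ = f·(1 + W/h).
dₒ = 10.6 mm × (1 + 312000/18.66) = 10.6 × 16721.2572 ≈ 177245.327 mm = 177.245 m.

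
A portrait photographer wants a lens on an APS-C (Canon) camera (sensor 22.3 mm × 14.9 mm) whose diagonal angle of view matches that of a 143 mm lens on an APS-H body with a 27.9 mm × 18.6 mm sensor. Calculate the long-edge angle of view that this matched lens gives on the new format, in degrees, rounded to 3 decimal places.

Sensor diagonal = √(27.9² + 18.6²) = √1124.3700 ≈ 33.5316 mm.
Sensor diagonal = √(22.3² + 14.9²) = √719.3000 ≈ 26.8198 mm.
Equal diagonal AOV ⇒ f₂ = f₁ · 26.8198/33.5316 = 143 × 0.79984 ≈ 114.3764 mm.
Long-edge AOV on the new format = 2·arctan(22.3 / (2 × 114.3764)) = 2·arctan(0.09749) ≈ 11.1358°.

11.136°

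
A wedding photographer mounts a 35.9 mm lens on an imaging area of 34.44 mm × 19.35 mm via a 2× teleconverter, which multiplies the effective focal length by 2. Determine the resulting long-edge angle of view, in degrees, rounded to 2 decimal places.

Effective focal length f = 35.9 × 2 = 71.8 mm.
α = 2·arctan(34.44 / (2 × 71.8)) = 2·arctan(0.23983) ≈ 26.9734°.

26.97°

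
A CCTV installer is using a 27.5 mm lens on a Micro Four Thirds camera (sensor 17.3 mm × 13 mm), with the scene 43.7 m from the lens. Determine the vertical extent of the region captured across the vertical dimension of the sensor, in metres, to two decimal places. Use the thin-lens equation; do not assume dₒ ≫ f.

20.65 m

dₒ: 43.7 m = 43700 mm.
Similar triangles through the lens centre give W/dₒ = h/dᵢ; with 1/f = 1/dₒ + 1/dᵢ this gives W = h·(dₒ − f)/f.
W = 13 mm × (43700 − 27.5) / 27.5 = 13 × 1588.0909 ≈ 20645.182 mm = 20.6452 m.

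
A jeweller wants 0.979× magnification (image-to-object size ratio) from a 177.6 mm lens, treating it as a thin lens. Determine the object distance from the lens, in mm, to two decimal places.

With m = dᵢ/dₒ and 1/f = 1/dₒ + 1/dᵢ, substituting dᵢ = m·dₒ gives 1/f = (1 + 1/m)/dₒ, hence dₒ = f·(1 + 1/m).
dₒ = 177.6 × (1 + 1/0.979) = 177.6 × 2.02145 ≈ 359.010 mm.

359.01 mm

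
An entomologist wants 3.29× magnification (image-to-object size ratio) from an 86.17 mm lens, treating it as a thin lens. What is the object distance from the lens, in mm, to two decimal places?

112.36 mm

With m = dᵢ/dₒ and 1/f = 1/dₒ + 1/dᵢ, substituting dᵢ = m·dₒ gives 1/f = (1 + 1/m)/dₒ, hence dₒ = f·(1 + 1/m).
dₒ = 86.17 × (1 + 1/3.29) = 86.17 × 1.30395 ≈ 112.361 mm.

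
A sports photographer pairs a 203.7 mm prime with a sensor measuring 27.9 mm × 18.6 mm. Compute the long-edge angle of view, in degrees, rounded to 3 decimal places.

Angle of view α = 2·arctan(w/2f) with w = 27.9 mm and f = 203.7 mm.
w/2f = 0.06848; arctan(0.06848) ≈ 3.9177°, so α ≈ 7.8353°.

7.835°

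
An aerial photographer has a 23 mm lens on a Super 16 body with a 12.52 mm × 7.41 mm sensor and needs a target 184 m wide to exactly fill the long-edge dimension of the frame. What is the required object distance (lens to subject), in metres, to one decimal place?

338.0 m

W: 184 m = 184000 mm.
Magnification m = w/W = dᵢ/dₒ; combined with 1/f = 1/dₒ + 1/dᵢ this gives dₒ = f·(1 + W/w).
dₒ = 23 mm × (1 + 184000/12.52) = 23 × 14697.4856 ≈ 338042.169 mm = 338.042 m.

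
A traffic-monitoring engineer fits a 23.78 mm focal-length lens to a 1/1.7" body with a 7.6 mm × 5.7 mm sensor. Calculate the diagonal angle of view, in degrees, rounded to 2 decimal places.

22.59°

Sensor diagonal = √(7.6² + 5.7²) = √90.2500 ≈ 9.5000 mm.
Angle of view α = 2·arctan(d/2f) with d = 9.5000 mm and f = 23.78 mm.
d/2f = 0.19975; arctan(0.19975) ≈ 11.2960°, so α ≈ 22.5921°.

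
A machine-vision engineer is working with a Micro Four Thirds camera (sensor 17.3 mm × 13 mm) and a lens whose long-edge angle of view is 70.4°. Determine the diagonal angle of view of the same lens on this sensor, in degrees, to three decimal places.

82.850°

From the long-edge AOV: f = 17.3 / (2·tan(35.2°)) = 17.3 / 1.41084 ≈ 12.2622 mm.
Sensor diagonal = √(17.3² + 13²) = √468.2900 ≈ 21.6400 mm.
Diagonal AOV = 2·arctan(21.6400 / (2 × 12.2622)) = 2·arctan(0.88239) ≈ 82.8497°.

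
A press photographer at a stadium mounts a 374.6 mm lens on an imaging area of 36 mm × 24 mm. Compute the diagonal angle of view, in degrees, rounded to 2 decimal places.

6.61°

Sensor diagonal = √(36² + 24²) = √1872.0000 ≈ 43.2666 mm.
Angle of view α = 2·arctan(d/2f) with d = 43.2666 mm and f = 374.6 mm.
d/2f = 0.05775; arctan(0.05775) ≈ 3.3052°, so α ≈ 6.6104°.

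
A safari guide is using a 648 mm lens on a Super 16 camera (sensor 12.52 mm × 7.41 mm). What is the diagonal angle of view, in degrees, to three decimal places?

1.286°

Sensor diagonal = √(12.52² + 7.41²) = √211.6585 ≈ 14.5485 mm.
Angle of view α = 2·arctan(d/2f) with d = 14.5485 mm and f = 648 mm.
d/2f = 0.01123; arctan(0.01123) ≈ 0.6432°, so α ≈ 1.2863°.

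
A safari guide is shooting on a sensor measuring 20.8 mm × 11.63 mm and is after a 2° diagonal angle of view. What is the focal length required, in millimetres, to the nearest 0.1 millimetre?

Sensor diagonal = √(20.8² + 11.63²) = √567.8969 ≈ 23.8306 mm.
From α = 2·arctan(d/2f) we get f = d / (2·tan(α/2)).
With d = 23.8306 mm and α/2 = 1°, tan(α/2) ≈ 0.01746, so f ≈ 23.8306 / 0.03491 ≈ 682.6267 mm.

682.6 mm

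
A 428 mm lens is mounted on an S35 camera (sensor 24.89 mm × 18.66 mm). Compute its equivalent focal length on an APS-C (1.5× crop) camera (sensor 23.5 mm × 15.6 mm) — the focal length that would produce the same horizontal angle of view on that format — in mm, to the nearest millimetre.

Equal angle of view means equal width/f ratio, so f₂ = f₁ · (width₂/width₁) = 428 × 23.5/24.89.
f₂ = 428 × 0.94415 ≈ 404.098 mm.

404 mm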